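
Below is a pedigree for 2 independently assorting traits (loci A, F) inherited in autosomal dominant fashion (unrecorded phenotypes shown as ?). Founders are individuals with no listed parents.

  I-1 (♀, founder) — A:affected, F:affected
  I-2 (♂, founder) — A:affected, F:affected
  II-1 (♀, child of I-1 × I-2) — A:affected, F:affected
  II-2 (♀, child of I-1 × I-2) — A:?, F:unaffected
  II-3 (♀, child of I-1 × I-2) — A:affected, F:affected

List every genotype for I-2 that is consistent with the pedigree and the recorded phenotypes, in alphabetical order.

A/I-1 aff ·: Aa|AA
A/I-2 aff ·: Aa|AA
A/II-1 aff I-1×I-2: Aa|AA
A/II-2 ? I-1×I-2: aa|Aa|AA
A/II-3 aff I-1×I-2: Aa|AA
⇒ A over [I-1,I-2,II-1,II-2,II-3]: 29 consistent
F/I-1 aff ·: Ff
F/I-2 aff ·: Ff
F/II-1 aff I-1×I-2: Ff|FF
F/II-2 un I-1×I-2: ff
F/II-3 aff I-1×I-2: Ff|FF
⇒ F over [I-1,I-2,II-1,II-2,II-3]: 4 consistent

I-2 ∈ {AA Ff, Aa Ff}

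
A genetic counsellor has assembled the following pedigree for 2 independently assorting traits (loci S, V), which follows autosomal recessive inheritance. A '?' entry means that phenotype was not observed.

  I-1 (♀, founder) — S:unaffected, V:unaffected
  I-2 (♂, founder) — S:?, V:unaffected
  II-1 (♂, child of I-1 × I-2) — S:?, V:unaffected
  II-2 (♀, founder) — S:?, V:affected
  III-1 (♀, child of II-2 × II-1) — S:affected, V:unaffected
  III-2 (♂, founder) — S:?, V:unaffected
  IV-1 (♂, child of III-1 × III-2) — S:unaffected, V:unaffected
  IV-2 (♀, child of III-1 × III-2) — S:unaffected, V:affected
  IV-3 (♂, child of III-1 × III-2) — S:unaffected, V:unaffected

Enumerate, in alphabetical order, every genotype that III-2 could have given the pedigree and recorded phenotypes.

S/I-1 un ·: SS|Ss
S/I-2 ? ·: SS|Ss|ss
S/II-1 ? I-1×I-2: Ss|ss
S/II-2 ? ·: Ss|ss
S/III-1 aff II-2×II-1: ss
S/III-2 ? ·: SS|Ss
S/IV-1 un III-1×III-2: Ss
S/IV-2 un III-1×III-2: Ss
S/IV-3 un III-1×III-2: Ss
⇒ S over [I-1,I-2,II-1,II-2,III-1,III-2,IV-1,IV-2,IV-3]: 28 consistent
V/I-1 un ·: VV|Vv
V/I-2 un ·: VV|Vv
V/II-1 un I-1×I-2: VV|Vv
V/II-2 aff ·: vv
V/III-1 un II-2×II-1: Vv
V/III-2 un ·: Vv
V/IV-1 un III-1×III-2: VV|Vv
V/IV-2 aff III-1×III-2: vv
V/IV-3 un III-1×III-2: VV|Vv
⇒ V over [I-1,I-2,II-1,II-2,III-1,III-2,IV-1,IV-2,IV-3]: 28 consistent

III-2 ∈ {SS Vv, Ss Vv}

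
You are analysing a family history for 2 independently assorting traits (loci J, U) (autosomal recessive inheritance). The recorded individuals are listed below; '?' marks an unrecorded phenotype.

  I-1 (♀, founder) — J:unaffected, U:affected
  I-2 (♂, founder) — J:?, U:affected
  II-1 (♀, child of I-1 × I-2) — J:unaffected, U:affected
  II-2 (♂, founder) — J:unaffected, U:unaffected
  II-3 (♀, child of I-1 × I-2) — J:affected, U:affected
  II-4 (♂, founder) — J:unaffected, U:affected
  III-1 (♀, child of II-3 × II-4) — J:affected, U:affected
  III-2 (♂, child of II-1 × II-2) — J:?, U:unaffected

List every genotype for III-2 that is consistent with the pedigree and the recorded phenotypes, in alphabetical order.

III-2 ∈ {JJ Uu, Jj Uu, jj Uu}

J/I-1 un ·: Jj
J/I-2 ? ·: Jj|jj
J/II-1 un I-1×I-2: JJ|Jj
J/II-2 un ·: JJ|Jj
J/II-3 aff I-1×I-2: jj
J/II-4 un ·: Jj
J/III-1 aff II-3×II-4: jj
J/III-2 ? II-1×II-2: JJ|Jj|jj
⇒ J over [I-1,I-2,II-1,II-2,II-3,II-4,III-1,III-2]: 13 consistent
U/I-1 aff ·: uu
U/I-2 aff ·: uu
U/II-1 aff I-1×I-2: uu
U/II-2 un ·: UU|Uu
U/II-3 aff I-1×I-2: uu
U/II-4 aff ·: uu
U/III-1 aff II-3×II-4: uu
U/III-2 un II-1×II-2: Uu
⇒ U over [I-1,I-2,II-1,II-2,II-3,II-4,III-1,III-2]: 2 consistent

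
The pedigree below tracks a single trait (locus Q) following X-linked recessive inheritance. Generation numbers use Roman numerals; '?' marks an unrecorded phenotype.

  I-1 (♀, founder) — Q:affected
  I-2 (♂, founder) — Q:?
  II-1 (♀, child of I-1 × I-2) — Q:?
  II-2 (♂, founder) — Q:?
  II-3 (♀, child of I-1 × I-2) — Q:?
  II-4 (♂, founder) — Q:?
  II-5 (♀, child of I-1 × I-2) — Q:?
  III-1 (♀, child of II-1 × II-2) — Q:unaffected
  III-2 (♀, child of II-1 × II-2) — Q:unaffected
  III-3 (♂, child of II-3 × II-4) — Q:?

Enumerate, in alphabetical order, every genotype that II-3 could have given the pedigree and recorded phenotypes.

Q/I-1 aff ·: X^qX^q
Q/I-2 ? ·: X^QY|X^qY
Q/II-1 ? I-1×I-2: X^QX^q|X^qX^q
Q/II-2 ? ·: X^QY|X^qY
Q/II-3 ? I-1×I-2: X^QX^q|X^qX^q
Q/II-4 ? ·: X^QY|X^qY
Q/II-5 ? I-1×I-2: X^QX^q|X^qX^q
Q/III-1 un II-1×II-2: X^QX^Q|X^QX^q
Q/III-2 un II-1×II-2: X^QX^Q|X^QX^q
Q/III-3 ? II-3×II-4: X^QY|X^qY
⇒ Q over [I-1,I-2,II-1,II-2,II-3,II-4,II-5,III-1,III-2,III-3]: 22 consistent

II-3 ∈ {X^QX^q, X^qX^q}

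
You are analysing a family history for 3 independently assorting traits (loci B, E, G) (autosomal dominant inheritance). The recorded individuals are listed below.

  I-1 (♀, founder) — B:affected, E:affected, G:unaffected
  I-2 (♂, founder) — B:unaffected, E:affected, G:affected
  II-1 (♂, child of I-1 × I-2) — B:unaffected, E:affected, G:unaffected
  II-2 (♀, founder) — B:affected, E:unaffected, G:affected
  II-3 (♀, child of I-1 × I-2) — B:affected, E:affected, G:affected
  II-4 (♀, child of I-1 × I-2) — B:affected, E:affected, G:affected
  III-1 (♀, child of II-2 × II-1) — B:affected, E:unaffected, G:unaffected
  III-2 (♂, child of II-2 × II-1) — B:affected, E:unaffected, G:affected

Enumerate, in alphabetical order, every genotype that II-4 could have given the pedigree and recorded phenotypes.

II-4 ∈ {Bb EE Gg, Bb Ee Gg}

B/I-1 aff ·: Bb
B/I-2 un ·: bb
B/II-1 un I-1×I-2: bb
B/II-2 aff ·: Bb|BB
B/II-3 aff I-1×I-2: Bb
B/II-4 aff I-1×I-2: Bb
B/III-1 aff II-2×II-1: Bb
B/III-2 aff II-2×II-1: Bb
⇒ B over [I-1,I-2,II-1,II-2,II-3,II-4,III-1,III-2]: 2 consistent
E/I-1 aff ·: Ee|EE
E/I-2 aff ·: Ee|EE
E/II-1 aff I-1×I-2: Ee
E/II-2 un ·: ee
E/II-3 aff I-1×I-2: Ee|EE
E/II-4 aff I-1×I-2: Ee|EE
E/III-1 un II-2×II-1: ee
E/III-2 un II-2×II-1: ee
⇒ E over [I-1,I-2,II-1,II-2,II-3,II-4,III-1,III-2]: 12 consistent
G/I-1 un ·: gg
G/I-2 aff ·: Gg
G/II-1 un I-1×I-2: gg
G/II-2 aff ·: Gg
G/II-3 aff I-1×I-2: Gg
G/II-4 aff I-1×I-2: Gg
G/III-1 un II-2×II-1: gg
G/III-2 aff II-2×II-1: Gg
⇒ G over [I-1,I-2,II-1,II-2,II-3,II-4,III-1,III-2]: 1 consistent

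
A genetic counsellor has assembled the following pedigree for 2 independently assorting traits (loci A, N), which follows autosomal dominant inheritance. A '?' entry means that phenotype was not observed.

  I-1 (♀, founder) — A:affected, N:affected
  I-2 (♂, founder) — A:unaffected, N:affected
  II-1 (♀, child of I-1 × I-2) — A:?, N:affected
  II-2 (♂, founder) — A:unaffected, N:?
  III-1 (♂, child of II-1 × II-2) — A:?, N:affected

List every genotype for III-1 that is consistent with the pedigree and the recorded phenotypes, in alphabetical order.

III-1 ∈ {Aa NN, Aa Nn, aa NN, aa Nn}

A/I-1 aff ·: Aa|AA
A/I-2 un ·: aa
A/II-1 ? I-1×I-2: aa|Aa
A/II-2 un ·: aa
A/III-1 ? II-1×II-2: aa|Aa
⇒ A over [I-1,I-2,II-1,II-2,III-1]: 5 consistent
N/I-1 aff ·: Nn|NN
N/I-2 aff ·: Nn|NN
N/II-1 aff I-1×I-2: Nn|NN
N/II-2 ? ·: nn|Nn|NN
N/III-1 aff II-1×II-2: Nn|NN
⇒ N over [I-1,I-2,II-1,II-2,III-1]: 31 consistent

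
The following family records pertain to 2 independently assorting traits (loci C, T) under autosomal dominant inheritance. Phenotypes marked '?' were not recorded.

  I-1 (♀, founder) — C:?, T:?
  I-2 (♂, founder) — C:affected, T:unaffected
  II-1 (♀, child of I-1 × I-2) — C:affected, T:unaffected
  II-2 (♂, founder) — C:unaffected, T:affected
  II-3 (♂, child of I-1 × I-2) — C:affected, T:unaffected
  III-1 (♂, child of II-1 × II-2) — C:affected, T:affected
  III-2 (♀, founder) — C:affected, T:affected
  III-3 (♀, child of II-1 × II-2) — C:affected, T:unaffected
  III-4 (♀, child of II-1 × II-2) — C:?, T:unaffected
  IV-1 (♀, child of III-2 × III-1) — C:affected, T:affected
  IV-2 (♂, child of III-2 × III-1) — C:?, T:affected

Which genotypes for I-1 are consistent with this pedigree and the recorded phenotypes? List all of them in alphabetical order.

I-1 ∈ {CC Tt, CC tt, Cc Tt, Cc tt, cc Tt, cc tt}

C/I-1 ? ·: cc|Cc|CC
C/I-2 aff ·: Cc|CC
C/II-1 aff I-1×I-2: Cc|CC
C/II-2 un ·: cc
C/II-3 aff I-1×I-2: Cc|CC
C/III-1 aff II-1×II-2: Cc
C/III-2 aff ·: Cc|CC
C/III-3 aff II-1×II-2: Cc
C/III-4 ? II-1×II-2: cc|Cc
C/IV-1 aff III-2×III-1: Cc|CC
C/IV-2 ? III-2×III-1: cc|Cc|CC
⇒ C over [I-1,I-2,II-1,II-2,II-3,III-1,III-2,III-3,III-4,IV-1,IV-2]: 230 consistent
T/I-1 ? ·: tt|Tt
T/I-2 un ·: tt
T/II-1 un I-1×I-2: tt
T/II-2 aff ·: Tt
T/II-3 un I-1×I-2: tt
T/III-1 aff II-1×II-2: Tt
T/III-2 aff ·: Tt|TT
T/III-3 un II-1×II-2: tt
T/III-4 un II-1×II-2: tt
T/IV-1 aff III-2×III-1: Tt|TT
T/IV-2 aff III-2×III-1: Tt|TT
⇒ T over [I-1,I-2,II-1,II-2,II-3,III-1,III-2,III-3,III-4,IV-1,IV-2]: 16 consistent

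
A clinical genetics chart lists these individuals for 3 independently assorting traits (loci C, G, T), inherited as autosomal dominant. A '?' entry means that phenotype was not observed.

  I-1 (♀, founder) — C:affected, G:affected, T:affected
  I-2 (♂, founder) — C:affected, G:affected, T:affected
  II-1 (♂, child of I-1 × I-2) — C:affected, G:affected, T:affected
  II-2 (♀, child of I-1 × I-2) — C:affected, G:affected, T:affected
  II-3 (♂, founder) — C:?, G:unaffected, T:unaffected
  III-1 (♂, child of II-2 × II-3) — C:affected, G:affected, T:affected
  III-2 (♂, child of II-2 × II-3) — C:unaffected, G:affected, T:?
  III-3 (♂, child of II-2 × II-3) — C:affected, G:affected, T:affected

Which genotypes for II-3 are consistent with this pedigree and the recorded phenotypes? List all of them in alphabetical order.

II-3 ∈ {Cc gg tt, cc gg tt}

C/I-1 aff ·: Cc|CC
C/I-2 aff ·: Cc|CC
C/II-1 aff I-1×I-2: Cc|CC
C/II-2 aff I-1×I-2: Cc
C/II-3 ? ·: cc|Cc
C/III-1 aff II-2×II-3: Cc|CC
C/III-2 un II-2×II-3: cc
C/III-3 aff II-2×II-3: Cc|CC
⇒ C over [I-1,I-2,II-1,II-2,II-3,III-1,III-2,III-3]: 30 consistent
G/I-1 aff ·: Gg|GG
G/I-2 aff ·: Gg|GG
G/II-1 aff I-1×I-2: Gg|GG
G/II-2 aff I-1×I-2: Gg|GG
G/II-3 un ·: gg
G/III-1 aff II-2×II-3: Gg
G/III-2 aff II-2×II-3: Gg
G/III-3 aff II-2×II-3: Gg
⇒ G over [I-1,I-2,II-1,II-2,II-3,III-1,III-2,III-3]: 13 consistent
T/I-1 aff ·: Tt|TT
T/I-2 aff ·: Tt|TT
T/II-1 aff I-1×I-2: Tt|TT
T/II-2 aff I-1×I-2: Tt|TT
T/II-3 un ·: tt
T/III-1 aff II-2×II-3: Tt
T/III-2 ? II-2×II-3: tt|Tt
T/III-3 aff II-2×II-3: Tt
⇒ T over [I-1,I-2,II-1,II-2,II-3,III-1,III-2,III-3]: 19 consistent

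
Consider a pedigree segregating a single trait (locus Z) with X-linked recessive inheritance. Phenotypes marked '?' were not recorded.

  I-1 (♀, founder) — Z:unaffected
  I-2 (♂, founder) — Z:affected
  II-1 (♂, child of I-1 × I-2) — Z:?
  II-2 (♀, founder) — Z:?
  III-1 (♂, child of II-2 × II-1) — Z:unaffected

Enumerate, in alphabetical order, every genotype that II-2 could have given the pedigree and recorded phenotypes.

Z/I-1 un ·: X^ZX^Z|X^ZX^z
Z/I-2 aff ·: X^zY
Z/II-1 ? I-1×I-2: X^ZY|X^zY
Z/II-2 ? ·: X^ZX^Z|X^ZX^z
Z/III-1 un II-2×II-1: X^ZY
⇒ Z over [I-1,I-2,II-1,II-2,III-1]: 6 consistent

II-2 ∈ {X^ZX^Z, X^ZX^z}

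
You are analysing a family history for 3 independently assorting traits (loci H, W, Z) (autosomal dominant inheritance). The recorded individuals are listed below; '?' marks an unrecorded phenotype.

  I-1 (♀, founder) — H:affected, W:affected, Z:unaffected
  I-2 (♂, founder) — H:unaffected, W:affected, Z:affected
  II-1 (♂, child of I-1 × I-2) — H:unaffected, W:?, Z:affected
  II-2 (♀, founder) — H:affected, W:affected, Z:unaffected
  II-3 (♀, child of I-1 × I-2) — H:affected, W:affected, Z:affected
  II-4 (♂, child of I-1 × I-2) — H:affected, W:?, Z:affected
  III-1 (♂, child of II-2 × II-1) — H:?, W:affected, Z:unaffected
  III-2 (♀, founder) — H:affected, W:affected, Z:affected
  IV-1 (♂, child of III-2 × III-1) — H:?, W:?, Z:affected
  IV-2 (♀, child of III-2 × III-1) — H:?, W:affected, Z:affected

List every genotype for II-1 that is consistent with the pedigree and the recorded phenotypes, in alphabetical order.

II-1 ∈ {hh WW Zz, hh Ww Zz, hh ww Zz}

H/I-1 aff ·: Hh
H/I-2 un ·: hh
H/II-1 un I-1×I-2: hh
H/II-2 aff ·: Hh|HH
H/II-3 aff I-1×I-2: Hh
H/II-4 aff I-1×I-2: Hh
H/III-1 ? II-2×II-1: hh|Hh
H/III-2 aff ·: Hh|HH
H/IV-1 ? III-2×III-1: hh|Hh|HH
H/IV-2 ? III-2×III-1: hh|Hh|HH
⇒ H over [I-1,I-2,II-1,II-2,II-3,II-4,III-1,III-2,IV-1,IV-2]: 31 consistent
W/I-1 aff ·: Ww|WW
W/I-2 aff ·: Ww|WW
W/II-1 ? I-1×I-2: ww|Ww|WW
W/II-2 aff ·: Ww|WW
W/II-3 aff I-1×I-2: Ww|WW
W/II-4 ? I-1×I-2: ww|Ww|WW
W/III-1 aff II-2×II-1: Ww|WW
W/III-2 aff ·: Ww|WW
W/IV-1 ? III-2×III-1: ww|Ww|WW
W/IV-2 aff III-2×III-1: Ww|WW
⇒ W over [I-1,I-2,II-1,II-2,II-3,II-4,III-1,III-2,IV-1,IV-2]: 840 consistent
Z/I-1 un ·: zz
Z/I-2 aff ·: Zz|ZZ
Z/II-1 aff I-1×I-2: Zz
Z/II-2 un ·: zz
Z/II-3 aff I-1×I-2: Zz
Z/II-4 aff I-1×I-2: Zz
Z/III-1 un II-2×II-1: zz
Z/III-2 aff ·: Zz|ZZ
Z/IV-1 aff III-2×III-1: Zz
Z/IV-2 aff III-2×III-1: Zz
⇒ Z over [I-1,I-2,II-1,II-2,II-3,II-4,III-1,III-2,IV-1,IV-2]: 4 consistent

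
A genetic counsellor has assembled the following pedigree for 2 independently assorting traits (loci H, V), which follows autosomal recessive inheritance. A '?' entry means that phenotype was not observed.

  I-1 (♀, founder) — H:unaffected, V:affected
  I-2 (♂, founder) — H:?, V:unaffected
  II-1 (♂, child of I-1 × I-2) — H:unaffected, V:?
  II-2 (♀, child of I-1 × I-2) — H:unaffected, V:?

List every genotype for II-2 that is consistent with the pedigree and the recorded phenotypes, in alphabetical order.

II-2 ∈ {HH Vv, HH vv, Hh Vv, Hh vv}

H/I-1 un ·: HH|Hh
H/I-2 ? ·: HH|Hh|hh
H/II-1 un I-1×I-2: HH|Hh
H/II-2 un I-1×I-2: HH|Hh
⇒ H over [I-1,I-2,II-1,II-2]: 15 consistent
V/I-1 aff ·: vv
V/I-2 un ·: VV|Vv
V/II-1 ? I-1×I-2: Vv|vv
V/II-2 ? I-1×I-2: Vv|vv
⇒ V over [I-1,I-2,II-1,II-2]: 5 consistent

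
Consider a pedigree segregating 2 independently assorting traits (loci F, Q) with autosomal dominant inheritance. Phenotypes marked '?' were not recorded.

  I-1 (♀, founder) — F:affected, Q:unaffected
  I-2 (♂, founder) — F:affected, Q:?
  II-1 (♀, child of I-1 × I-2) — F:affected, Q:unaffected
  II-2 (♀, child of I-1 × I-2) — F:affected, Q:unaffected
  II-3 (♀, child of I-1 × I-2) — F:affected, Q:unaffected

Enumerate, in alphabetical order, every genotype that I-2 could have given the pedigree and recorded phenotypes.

I-2 ∈ {FF Qq, FF qq, Ff Qq, Ff qq}

F/I-1 aff ·: Ff|FF
F/I-2 aff ·: Ff|FF
F/II-1 aff I-1×I-2: Ff|FF
F/II-2 aff I-1×I-2: Ff|FF
F/II-3 aff I-1×I-2: Ff|FF
⇒ F over [I-1,I-2,II-1,II-2,II-3]: 25 consistent
Q/I-1 un ·: qq
Q/I-2 ? ·: qq|Qq
Q/II-1 un I-1×I-2: qq
Q/II-2 un I-1×I-2: qq
Q/II-3 un I-1×I-2: qq
⇒ Q over [I-1,I-2,II-1,II-2,II-3]: 2 consistent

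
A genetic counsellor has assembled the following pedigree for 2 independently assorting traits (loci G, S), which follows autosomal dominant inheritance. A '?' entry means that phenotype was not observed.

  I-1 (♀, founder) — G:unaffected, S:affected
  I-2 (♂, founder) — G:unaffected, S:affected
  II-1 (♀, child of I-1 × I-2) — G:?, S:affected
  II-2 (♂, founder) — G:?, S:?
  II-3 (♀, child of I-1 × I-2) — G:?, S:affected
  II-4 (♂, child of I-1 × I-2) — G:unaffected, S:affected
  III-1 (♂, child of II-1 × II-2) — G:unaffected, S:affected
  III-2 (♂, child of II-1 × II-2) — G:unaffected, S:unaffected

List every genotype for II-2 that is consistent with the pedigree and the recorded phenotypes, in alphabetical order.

II-2 ∈ {Gg Ss, Gg ss, gg Ss, gg ss}

G/I-1 un ·: gg
G/I-2 un ·: gg
G/II-1 ? I-1×I-2: gg
G/II-2 ? ·: gg|Gg
G/II-3 ? I-1×I-2: gg
G/II-4 un I-1×I-2: gg
G/III-1 un II-1×II-2: gg
G/III-2 un II-1×II-2: gg
⇒ G over [I-1,I-2,II-1,II-2,II-3,II-4,III-1,III-2]: 2 consistent
S/I-1 aff ·: Ss|SS
S/I-2 aff ·: Ss|SS
S/II-1 aff I-1×I-2: Ss
S/II-2 ? ·: ss|Ss
S/II-3 aff I-1×I-2: Ss|SS
S/II-4 aff I-1×I-2: Ss|SS
S/III-1 aff II-1×II-2: Ss|SS
S/III-2 un II-1×II-2: ss
⇒ S over [I-1,I-2,II-1,II-2,II-3,II-4,III-1,III-2]: 36 consistent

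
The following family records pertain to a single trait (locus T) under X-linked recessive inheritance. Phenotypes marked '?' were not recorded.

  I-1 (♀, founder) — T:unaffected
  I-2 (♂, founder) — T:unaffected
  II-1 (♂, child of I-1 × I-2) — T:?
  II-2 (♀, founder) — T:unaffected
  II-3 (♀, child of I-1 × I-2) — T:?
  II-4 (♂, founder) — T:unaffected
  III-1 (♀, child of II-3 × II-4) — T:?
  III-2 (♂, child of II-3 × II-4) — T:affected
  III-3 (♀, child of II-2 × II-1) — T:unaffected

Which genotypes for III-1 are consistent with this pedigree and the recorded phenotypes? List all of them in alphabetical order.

III-1 ∈ {X^TX^T, X^TX^t}

T/I-1 un ·: X^TX^t
T/I-2 un ·: X^TY
T/II-1 ? I-1×I-2: X^TY|X^tY
T/II-2 un ·: X^TX^T|X^TX^t
T/II-3 ? I-1×I-2: X^TX^t
T/II-4 un ·: X^TY
T/III-1 ? II-3×II-4: X^TX^T|X^TX^t
T/III-2 aff II-3×II-4: X^tY
T/III-3 un II-2×II-1: X^TX^T|X^TX^t
⇒ T over [I-1,I-2,II-1,II-2,II-3,II-4,III-1,III-2,III-3]: 10 consistent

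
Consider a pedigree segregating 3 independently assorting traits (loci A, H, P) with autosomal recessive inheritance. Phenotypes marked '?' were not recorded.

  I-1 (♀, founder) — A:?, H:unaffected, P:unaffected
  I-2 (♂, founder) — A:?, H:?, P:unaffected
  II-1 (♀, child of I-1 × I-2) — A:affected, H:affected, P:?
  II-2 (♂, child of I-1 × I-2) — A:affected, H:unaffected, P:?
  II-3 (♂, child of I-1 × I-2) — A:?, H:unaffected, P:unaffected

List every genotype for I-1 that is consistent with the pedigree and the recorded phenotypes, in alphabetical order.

I-1 ∈ {Aa Hh PP, Aa Hh Pp, aa Hh PP, aa Hh Pp}

A/I-1 ? ·: Aa|aa
A/I-2 ? ·: Aa|aa
A/II-1 aff I-1×I-2: aa
A/II-2 aff I-1×I-2: aa
A/II-3 ? I-1×I-2: AA|Aa|aa
⇒ A over [I-1,I-2,II-1,II-2,II-3]: 8 consistent
H/I-1 un ·: Hh
H/I-2 ? ·: Hh|hh
H/II-1 aff I-1×I-2: hh
H/II-2 un I-1×I-2: HH|Hh
H/II-3 un I-1×I-2: HH|Hh
⇒ H over [I-1,I-2,II-1,II-2,II-3]: 5 consistent
P/I-1 un ·: PP|Pp
P/I-2 un ·: PP|Pp
P/II-1 ? I-1×I-2: PP|Pp|pp
P/II-2 ? I-1×I-2: PP|Pp|pp
P/II-3 un I-1×I-2: PP|Pp
⇒ P over [I-1,I-2,II-1,II-2,II-3]: 35 consistent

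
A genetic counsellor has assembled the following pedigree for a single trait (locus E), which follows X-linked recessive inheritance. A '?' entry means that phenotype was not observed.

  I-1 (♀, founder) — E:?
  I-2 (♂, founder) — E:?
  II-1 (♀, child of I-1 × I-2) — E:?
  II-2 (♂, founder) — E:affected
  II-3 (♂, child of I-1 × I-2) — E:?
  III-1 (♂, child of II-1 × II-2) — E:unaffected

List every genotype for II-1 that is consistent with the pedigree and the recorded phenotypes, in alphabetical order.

E/I-1 ? ·: X^EX^E|X^EX^e|X^eX^e
E/I-2 ? ·: X^EY|X^eY
E/II-1 ? I-1×I-2: X^EX^E|X^EX^e
E/II-2 aff ·: X^eY
E/II-3 ? I-1×I-2: X^EY|X^eY
E/III-1 un II-1×II-2: X^EY
⇒ E over [I-1,I-2,II-1,II-2,II-3,III-1]: 9 consistent

II-1 ∈ {X^EX^E, X^EX^e}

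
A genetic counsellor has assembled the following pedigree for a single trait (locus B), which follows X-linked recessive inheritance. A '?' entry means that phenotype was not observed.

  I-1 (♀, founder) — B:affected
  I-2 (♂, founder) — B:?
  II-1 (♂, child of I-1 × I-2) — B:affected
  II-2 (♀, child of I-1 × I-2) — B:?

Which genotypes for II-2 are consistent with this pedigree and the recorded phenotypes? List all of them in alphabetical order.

II-2 ∈ {X^BX^b, X^bX^b}

B/I-1 aff ·: X^bX^b
B/I-2 ? ·: X^BY|X^bY
B/II-1 aff I-1×I-2: X^bY
B/II-2 ? I-1×I-2: X^BX^b|X^bX^b
⇒ B over [I-1,I-2,II-1,II-2]: 2 consistent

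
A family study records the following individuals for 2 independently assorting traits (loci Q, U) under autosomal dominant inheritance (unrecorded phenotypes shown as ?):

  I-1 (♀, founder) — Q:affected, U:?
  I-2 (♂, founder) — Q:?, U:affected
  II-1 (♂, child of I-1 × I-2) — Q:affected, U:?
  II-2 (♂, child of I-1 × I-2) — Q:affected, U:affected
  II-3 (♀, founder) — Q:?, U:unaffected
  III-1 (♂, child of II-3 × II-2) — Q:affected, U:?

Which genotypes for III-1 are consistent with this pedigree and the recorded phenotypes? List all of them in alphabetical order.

III-1 ∈ {QQ Uu, QQ uu, Qq Uu, Qq uu}

Q/I-1 aff ·: Qq|QQ
Q/I-2 ? ·: qq|Qq|QQ
Q/II-1 aff I-1×I-2: Qq|QQ
Q/II-2 aff I-1×I-2: Qq|QQ
Q/II-3 ? ·: qq|Qq|QQ
Q/III-1 aff II-3×II-2: Qq|QQ
⇒ Q over [I-1,I-2,II-1,II-2,II-3,III-1]: 68 consistent
U/I-1 ? ·: uu|Uu|UU
U/I-2 aff ·: Uu|UU
U/II-1 ? I-1×I-2: uu|Uu|UU
U/II-2 aff I-1×I-2: Uu|UU
U/II-3 un ·: uu
U/III-1 ? II-3×II-2: uu|Uu
⇒ U over [I-1,I-2,II-1,II-2,II-3,III-1]: 28 consistent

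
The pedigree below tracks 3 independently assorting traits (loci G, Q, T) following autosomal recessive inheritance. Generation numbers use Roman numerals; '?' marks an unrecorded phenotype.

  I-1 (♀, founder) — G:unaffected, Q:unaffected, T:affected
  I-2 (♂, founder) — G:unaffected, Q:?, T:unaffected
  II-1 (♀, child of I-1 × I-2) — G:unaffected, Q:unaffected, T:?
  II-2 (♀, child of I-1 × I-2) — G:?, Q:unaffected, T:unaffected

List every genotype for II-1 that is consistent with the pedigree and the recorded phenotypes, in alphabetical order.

G/I-1 un ·: GG|Gg
G/I-2 un ·: GG|Gg
G/II-1 un I-1×I-2: GG|Gg
G/II-2 ? I-1×I-2: GG|Gg|gg
⇒ G over [I-1,I-2,II-1,II-2]: 15 consistent
Q/I-1 un ·: QQ|Qq
Q/I-2 ? ·: QQ|Qq|qq
Q/II-1 un I-1×I-2: QQ|Qq
Q/II-2 un I-1×I-2: QQ|Qq
⇒ Q over [I-1,I-2,II-1,II-2]: 15 consistent
T/I-1 aff ·: tt
T/I-2 un ·: TT|Tt
T/II-1 ? I-1×I-2: Tt|tt
T/II-2 un I-1×I-2: Tt
⇒ T over [I-1,I-2,II-1,II-2]: 3 consistent

II-1 ∈ {GG QQ Tt, GG QQ tt, GG Qq Tt, GG Qq tt, Gg QQ Tt, Gg QQ tt, Gg Qq Tt, Gg Qq tt}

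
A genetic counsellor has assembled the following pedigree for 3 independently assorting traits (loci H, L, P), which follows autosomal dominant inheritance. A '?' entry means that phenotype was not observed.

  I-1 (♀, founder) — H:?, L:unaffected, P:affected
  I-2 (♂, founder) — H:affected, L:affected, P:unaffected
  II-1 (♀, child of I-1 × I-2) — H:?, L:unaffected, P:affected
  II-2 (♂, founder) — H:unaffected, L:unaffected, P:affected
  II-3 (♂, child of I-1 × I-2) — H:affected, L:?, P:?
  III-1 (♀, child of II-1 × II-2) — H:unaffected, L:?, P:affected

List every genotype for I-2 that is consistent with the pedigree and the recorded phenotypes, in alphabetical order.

I-2 ∈ {HH Ll pp, Hh Ll pp}

H/I-1 ? ·: hh|Hh|HH
H/I-2 aff ·: Hh|HH
H/II-1 ? I-1×I-2: hh|Hh
H/II-2 un ·: hh
H/II-3 aff I-1×I-2: Hh|HH
H/III-1 un II-1×II-2: hh
⇒ H over [I-1,I-2,II-1,II-2,II-3,III-1]: 11 consistent
L/I-1 un ·: ll
L/I-2 aff ·: Ll
L/II-1 un I-1×I-2: ll
L/II-2 un ·: ll
L/II-3 ? I-1×I-2: ll|Ll
L/III-1 ? II-1×II-2: ll
⇒ L over [I-1,I-2,II-1,II-2,II-3,III-1]: 2 consistent
P/I-1 aff ·: Pp|PP
P/I-2 un ·: pp
P/II-1 aff I-1×I-2: Pp
P/II-2 aff ·: Pp|PP
P/II-3 ? I-1×I-2: pp|Pp
P/III-1 aff II-1×II-2: Pp|PP
⇒ P over [I-1,I-2,II-1,II-2,II-3,III-1]: 12 consistent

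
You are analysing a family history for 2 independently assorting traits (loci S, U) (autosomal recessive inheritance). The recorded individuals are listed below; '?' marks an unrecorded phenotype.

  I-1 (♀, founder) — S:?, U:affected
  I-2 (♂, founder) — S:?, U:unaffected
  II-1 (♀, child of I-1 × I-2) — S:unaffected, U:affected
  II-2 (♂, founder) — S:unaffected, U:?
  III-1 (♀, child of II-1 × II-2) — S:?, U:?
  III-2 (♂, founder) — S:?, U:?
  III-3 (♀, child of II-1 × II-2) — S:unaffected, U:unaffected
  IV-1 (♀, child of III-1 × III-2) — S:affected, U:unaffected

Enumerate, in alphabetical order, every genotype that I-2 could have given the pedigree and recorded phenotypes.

I-2 ∈ {SS Uu, Ss Uu, ss Uu}

S/I-1 ? ·: SS|Ss|ss
S/I-2 ? ·: SS|Ss|ss
S/II-1 un I-1×I-2: SS|Ss
S/II-2 un ·: SS|Ss
S/III-1 ? II-1×II-2: Ss|ss
S/III-2 ? ·: Ss|ss
S/III-3 un II-1×II-2: SS|Ss
S/IV-1 aff III-1×III-2: ss
⇒ S over [I-1,I-2,II-1,II-2,III-1,III-2,III-3,IV-1]: 100 consistent
U/I-1 aff ·: uu
U/I-2 un ·: Uu
U/II-1 aff I-1×I-2: uu
U/II-2 ? ·: UU|Uu
U/III-1 ? II-1×II-2: Uu|uu
U/III-2 ? ·: UU|Uu|uu
U/III-3 un II-1×II-2: Uu
U/IV-1 un III-1×III-2: UU|Uu
⇒ U over [I-1,I-2,II-1,II-2,III-1,III-2,III-3,IV-1]: 12 consistent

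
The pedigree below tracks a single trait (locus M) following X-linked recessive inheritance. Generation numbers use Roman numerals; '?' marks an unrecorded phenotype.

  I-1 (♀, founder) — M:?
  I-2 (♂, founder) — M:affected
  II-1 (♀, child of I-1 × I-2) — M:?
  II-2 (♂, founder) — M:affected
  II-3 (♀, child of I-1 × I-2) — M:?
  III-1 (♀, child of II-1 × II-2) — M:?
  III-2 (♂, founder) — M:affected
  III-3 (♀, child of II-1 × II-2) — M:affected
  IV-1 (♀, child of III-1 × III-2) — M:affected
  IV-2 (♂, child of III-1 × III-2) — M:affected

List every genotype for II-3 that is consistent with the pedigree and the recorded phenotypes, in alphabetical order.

M/I-1 ? ·: X^MX^M|X^MX^m|X^mX^m
M/I-2 aff ·: X^mY
M/II-1 ? I-1×I-2: X^MX^m|X^mX^m
M/II-2 aff ·: X^mY
M/II-3 ? I-1×I-2: X^MX^m|X^mX^m
M/III-1 ? II-1×II-2: X^MX^m|X^mX^m
M/III-2 aff ·: X^mY
M/III-3 aff II-1×II-2: X^mX^m
M/IV-1 aff III-1×III-2: X^mX^m
M/IV-2 aff III-1×III-2: X^mY
⇒ M over [I-1,I-2,II-1,II-2,II-3,III-1,III-2,III-3,IV-1,IV-2]: 9 consistent

II-3 ∈ {X^MX^m, X^mX^m}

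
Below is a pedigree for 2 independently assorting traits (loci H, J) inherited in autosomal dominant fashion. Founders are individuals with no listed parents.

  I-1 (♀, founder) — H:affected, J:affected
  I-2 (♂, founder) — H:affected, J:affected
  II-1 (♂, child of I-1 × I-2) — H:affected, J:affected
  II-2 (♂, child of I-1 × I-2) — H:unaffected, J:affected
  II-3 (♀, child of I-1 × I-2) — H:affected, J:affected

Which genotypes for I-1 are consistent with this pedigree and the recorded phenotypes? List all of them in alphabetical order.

I-1 ∈ {Hh JJ, Hh Jj}

H/I-1 aff ·: Hh
H/I-2 aff ·: Hh
H/II-1 aff I-1×I-2: Hh|HH
H/II-2 un I-1×I-2: hh
H/II-3 aff I-1×I-2: Hh|HH
⇒ H over [I-1,I-2,II-1,II-2,II-3]: 4 consistent
J/I-1 aff ·: Jj|JJ
J/I-2 aff ·: Jj|JJ
J/II-1 aff I-1×I-2: Jj|JJ
J/II-2 aff I-1×I-2: Jj|JJ
J/II-3 aff I-1×I-2: Jj|JJ
⇒ J over [I-1,I-2,II-1,II-2,II-3]: 25 consistent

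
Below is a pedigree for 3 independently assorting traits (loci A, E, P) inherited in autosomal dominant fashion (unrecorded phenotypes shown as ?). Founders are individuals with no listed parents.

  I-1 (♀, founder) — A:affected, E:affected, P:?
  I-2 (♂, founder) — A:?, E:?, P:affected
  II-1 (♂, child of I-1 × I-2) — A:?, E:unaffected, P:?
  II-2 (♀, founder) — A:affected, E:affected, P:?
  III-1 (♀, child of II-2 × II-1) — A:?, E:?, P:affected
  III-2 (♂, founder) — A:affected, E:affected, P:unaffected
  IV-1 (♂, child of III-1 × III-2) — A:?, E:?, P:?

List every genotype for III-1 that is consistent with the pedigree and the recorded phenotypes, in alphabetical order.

III-1 ∈ {AA Ee PP, AA Ee Pp, AA ee PP, AA ee Pp, Aa Ee PP, Aa Ee Pp, Aa ee PP, Aa ee Pp, aa Ee PP, aa Ee Pp, aa ee PP, aa ee Pp}

A/I-1 aff ·: Aa|AA
A/I-2 ? ·: aa|Aa|AA
A/II-1 ? I-1×I-2: aa|Aa|AA
A/II-2 aff ·: Aa|AA
A/III-1 ? II-2×II-1: aa|Aa|AA
A/III-2 aff ·: Aa|AA
A/IV-1 ? III-1×III-2: aa|Aa|AA
⇒ A over [I-1,I-2,II-1,II-2,III-1,III-2,IV-1]: 165 consistent
E/I-1 aff ·: Ee
E/I-2 ? ·: ee|Ee
E/II-1 un I-1×I-2: ee
E/II-2 aff ·: Ee|EE
E/III-1 ? II-2×II-1: ee|Ee
E/III-2 aff ·: Ee|EE
E/IV-1 ? III-1×III-2: ee|Ee|EE
⇒ E over [I-1,I-2,II-1,II-2,III-1,III-2,IV-1]: 26 consistent
P/I-1 ? ·: pp|Pp|PP
P/I-2 aff ·: Pp|PP
P/II-1 ? I-1×I-2: pp|Pp|PP
P/II-2 ? ·: pp|Pp|PP
P/III-1 aff II-2×II-1: Pp|PP
P/III-2 un ·: pp
P/IV-1 ? III-1×III-2: pp|Pp
⇒ P over [I-1,I-2,II-1,II-2,III-1,III-2,IV-1]: 72 consistent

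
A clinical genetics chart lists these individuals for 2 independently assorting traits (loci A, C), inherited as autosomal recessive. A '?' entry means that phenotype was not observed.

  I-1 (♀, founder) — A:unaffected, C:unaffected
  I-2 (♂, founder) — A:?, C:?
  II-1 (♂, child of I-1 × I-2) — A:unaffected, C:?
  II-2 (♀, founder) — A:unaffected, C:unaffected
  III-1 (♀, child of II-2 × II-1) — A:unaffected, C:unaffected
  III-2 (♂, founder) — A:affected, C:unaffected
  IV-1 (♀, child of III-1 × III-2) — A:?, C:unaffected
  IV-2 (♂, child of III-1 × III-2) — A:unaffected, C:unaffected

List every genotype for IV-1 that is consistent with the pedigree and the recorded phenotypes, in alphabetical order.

IV-1 ∈ {Aa CC, Aa Cc, aa CC, aa Cc}

A/I-1 un ·: AA|Aa
A/I-2 ? ·: AA|Aa|aa
A/II-1 un I-1×I-2: AA|Aa
A/II-2 un ·: AA|Aa
A/III-1 un II-2×II-1: AA|Aa
A/III-2 aff ·: aa
A/IV-1 ? III-1×III-2: Aa|aa
A/IV-2 un III-1×III-2: Aa
⇒ A over [I-1,I-2,II-1,II-2,III-1,III-2,IV-1,IV-2]: 46 consistent
C/I-1 un ·: CC|Cc
C/I-2 ? ·: CC|Cc|cc
C/II-1 ? I-1×I-2: CC|Cc|cc
C/II-2 un ·: CC|Cc
C/III-1 un II-2×II-1: CC|Cc
C/III-2 un ·: CC|Cc
C/IV-1 un III-1×III-2: CC|Cc
C/IV-2 un III-1×III-2: CC|Cc
⇒ C over [I-1,I-2,II-1,II-2,III-1,III-2,IV-1,IV-2]: 234 consistent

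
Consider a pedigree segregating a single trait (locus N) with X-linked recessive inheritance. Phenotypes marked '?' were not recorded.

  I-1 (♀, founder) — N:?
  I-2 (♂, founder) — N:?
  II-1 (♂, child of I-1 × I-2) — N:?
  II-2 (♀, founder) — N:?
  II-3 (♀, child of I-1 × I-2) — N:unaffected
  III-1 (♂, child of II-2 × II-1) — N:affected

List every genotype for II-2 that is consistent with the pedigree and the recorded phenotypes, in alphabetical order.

N/I-1 ? ·: X^NX^N|X^NX^n|X^nX^n
N/I-2 ? ·: X^NY|X^nY
N/II-1 ? I-1×I-2: X^NY|X^nY
N/II-2 ? ·: X^NX^n|X^nX^n
N/II-3 un I-1×I-2: X^NX^N|X^NX^n
N/III-1 aff II-2×II-1: X^nY
⇒ N over [I-1,I-2,II-1,II-2,II-3,III-1]: 18 consistent

II-2 ∈ {X^NX^n, X^nX^n}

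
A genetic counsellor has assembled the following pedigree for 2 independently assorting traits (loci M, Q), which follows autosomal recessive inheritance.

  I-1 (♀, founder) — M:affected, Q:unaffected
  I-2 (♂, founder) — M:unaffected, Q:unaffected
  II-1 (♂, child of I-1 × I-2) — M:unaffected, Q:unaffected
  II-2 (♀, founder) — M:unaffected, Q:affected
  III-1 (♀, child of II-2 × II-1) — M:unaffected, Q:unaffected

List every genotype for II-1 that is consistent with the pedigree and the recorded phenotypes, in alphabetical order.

M/I-1 aff ·: mm
M/I-2 un ·: MM|Mm
M/II-1 un I-1×I-2: Mm
M/II-2 un ·: MM|Mm
M/III-1 un II-2×II-1: MM|Mm
⇒ M over [I-1,I-2,II-1,II-2,III-1]: 8 consistent
Q/I-1 un ·: QQ|Qq
Q/I-2 un ·: QQ|Qq
Q/II-1 un I-1×I-2: QQ|Qq
Q/II-2 aff ·: qq
Q/III-1 un II-2×II-1: Qq
⇒ Q over [I-1,I-2,II-1,II-2,III-1]: 7 consistent

II-1 ∈ {Mm QQ, Mm Qq}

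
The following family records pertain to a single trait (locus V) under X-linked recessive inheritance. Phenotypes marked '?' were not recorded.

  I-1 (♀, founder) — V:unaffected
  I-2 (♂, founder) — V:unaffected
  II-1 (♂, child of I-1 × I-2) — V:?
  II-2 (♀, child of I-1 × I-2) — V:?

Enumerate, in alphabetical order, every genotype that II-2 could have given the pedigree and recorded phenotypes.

V/I-1 un ·: X^VX^V|X^VX^v
V/I-2 un ·: X^VY
V/II-1 ? I-1×I-2: X^VY|X^vY
V/II-2 ? I-1×I-2: X^VX^V|X^VX^v
⇒ V over [I-1,I-2,II-1,II-2]: 5 consistent

II-2 ∈ {X^VX^V, X^VX^v}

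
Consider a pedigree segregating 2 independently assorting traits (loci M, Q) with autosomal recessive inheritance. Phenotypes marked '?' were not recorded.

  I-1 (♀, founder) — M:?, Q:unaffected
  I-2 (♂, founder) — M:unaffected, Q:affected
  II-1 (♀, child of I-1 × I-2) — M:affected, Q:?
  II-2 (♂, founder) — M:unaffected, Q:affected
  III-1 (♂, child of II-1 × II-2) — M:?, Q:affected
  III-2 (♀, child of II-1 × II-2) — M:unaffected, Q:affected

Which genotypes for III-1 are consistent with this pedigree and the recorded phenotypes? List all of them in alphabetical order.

III-1 ∈ {Mm qq, mm qq}

M/I-1 ? ·: Mm|mm
M/I-2 un ·: Mm
M/II-1 aff I-1×I-2: mm
M/II-2 un ·: MM|Mm
M/III-1 ? II-1×II-2: Mm|mm
M/III-2 un II-1×II-2: Mm
⇒ M over [I-1,I-2,II-1,II-2,III-1,III-2]: 6 consistent
Q/I-1 un ·: QQ|Qq
Q/I-2 aff ·: qq
Q/II-1 ? I-1×I-2: Qq|qq
Q/II-2 aff ·: qq
Q/III-1 aff II-1×II-2: qq
Q/III-2 aff II-1×II-2: qq
⇒ Q over [I-1,I-2,II-1,II-2,III-1,III-2]: 3 consistent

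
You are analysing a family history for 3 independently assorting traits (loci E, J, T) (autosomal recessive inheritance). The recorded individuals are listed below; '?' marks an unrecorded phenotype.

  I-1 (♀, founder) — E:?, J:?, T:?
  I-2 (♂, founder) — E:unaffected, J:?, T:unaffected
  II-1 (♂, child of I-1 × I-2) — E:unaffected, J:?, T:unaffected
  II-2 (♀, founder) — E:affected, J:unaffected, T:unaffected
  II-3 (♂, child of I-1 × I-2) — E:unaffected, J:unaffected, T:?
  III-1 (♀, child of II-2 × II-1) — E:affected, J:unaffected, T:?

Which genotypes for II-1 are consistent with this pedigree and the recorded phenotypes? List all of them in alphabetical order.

II-1 ∈ {Ee JJ TT, Ee JJ Tt, Ee Jj TT, Ee Jj Tt, Ee jj TT, Ee jj Tt}

E/I-1 ? ·: EE|Ee|ee
E/I-2 un ·: EE|Ee
E/II-1 un I-1×I-2: Ee
E/II-2 aff ·: ee
E/II-3 un I-1×I-2: EE|Ee
E/III-1 aff II-2×II-1: ee
⇒ E over [I-1,I-2,II-1,II-2,II-3,III-1]: 8 consistent
J/I-1 ? ·: JJ|Jj|jj
J/I-2 ? ·: JJ|Jj|jj
J/II-1 ? I-1×I-2: JJ|Jj|jj
J/II-2 un ·: JJ|Jj
J/II-3 un I-1×I-2: JJ|Jj
J/III-1 un II-2×II-1: JJ|Jj
⇒ J over [I-1,I-2,II-1,II-2,II-3,III-1]: 69 consistent
T/I-1 ? ·: TT|Tt|tt
T/I-2 un ·: TT|Tt
T/II-1 un I-1×I-2: TT|Tt
T/II-2 un ·: TT|Tt
T/II-3 ? I-1×I-2: TT|Tt|tt
T/III-1 ? II-2×II-1: TT|Tt|tt
⇒ T over [I-1,I-2,II-1,II-2,II-3,III-1]: 74 consistent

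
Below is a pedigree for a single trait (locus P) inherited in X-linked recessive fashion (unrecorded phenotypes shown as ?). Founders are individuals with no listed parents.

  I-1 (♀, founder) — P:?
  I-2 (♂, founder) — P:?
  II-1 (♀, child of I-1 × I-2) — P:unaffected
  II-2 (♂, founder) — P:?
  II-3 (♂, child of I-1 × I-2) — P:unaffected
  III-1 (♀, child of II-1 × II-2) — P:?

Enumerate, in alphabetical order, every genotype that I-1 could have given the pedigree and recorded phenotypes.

I-1 ∈ {X^PX^P, X^PX^p}

P/I-1 ? ·: X^PX^P|X^PX^p
P/I-2 ? ·: X^PY|X^pY
P/II-1 un I-1×I-2: X^PX^P|X^PX^p
P/II-2 ? ·: X^PY|X^pY
P/II-3 un I-1×I-2: X^PY
P/III-1 ? II-1×II-2: X^PX^P|X^PX^p|X^pX^p
⇒ P over [I-1,I-2,II-1,II-2,II-3,III-1]: 16 consistent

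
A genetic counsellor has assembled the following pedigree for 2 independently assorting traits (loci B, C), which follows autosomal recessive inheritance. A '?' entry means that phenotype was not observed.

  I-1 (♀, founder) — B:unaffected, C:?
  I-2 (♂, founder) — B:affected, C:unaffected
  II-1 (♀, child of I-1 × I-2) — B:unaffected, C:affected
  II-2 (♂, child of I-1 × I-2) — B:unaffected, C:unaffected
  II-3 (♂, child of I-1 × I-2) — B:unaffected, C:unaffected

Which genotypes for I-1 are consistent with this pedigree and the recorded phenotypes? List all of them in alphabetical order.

B/I-1 un ·: BB|Bb
B/I-2 aff ·: bb
B/II-1 un I-1×I-2: Bb
B/II-2 un I-1×I-2: Bb
B/II-3 un I-1×I-2: Bb
⇒ B over [I-1,I-2,II-1,II-2,II-3]: 2 consistent
C/I-1 ? ·: Cc|cc
C/I-2 un ·: Cc
C/II-1 aff I-1×I-2: cc
C/II-2 un I-1×I-2: CC|Cc
C/II-3 un I-1×I-2: CC|Cc
⇒ C over [I-1,I-2,II-1,II-2,II-3]: 5 consistent

I-1 ∈ {BB Cc, BB cc, Bb Cc, Bb cc}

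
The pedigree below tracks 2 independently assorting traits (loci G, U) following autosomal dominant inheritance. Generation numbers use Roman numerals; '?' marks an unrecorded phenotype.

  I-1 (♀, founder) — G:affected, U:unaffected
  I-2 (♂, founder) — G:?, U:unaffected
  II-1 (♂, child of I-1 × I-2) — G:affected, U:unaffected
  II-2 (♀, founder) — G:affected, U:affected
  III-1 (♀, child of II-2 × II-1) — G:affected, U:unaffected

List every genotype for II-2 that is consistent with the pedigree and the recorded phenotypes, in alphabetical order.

G/I-1 aff ·: Gg|GG
G/I-2 ? ·: gg|Gg|GG
G/II-1 aff I-1×I-2: Gg|GG
G/II-2 aff ·: Gg|GG
G/III-1 aff II-2×II-1: Gg|GG
⇒ G over [I-1,I-2,II-1,II-2,III-1]: 32 consistent
U/I-1 un ·: uu
U/I-2 un ·: uu
U/II-1 un I-1×I-2: uu
U/II-2 aff ·: Uu
U/III-1 un II-2×II-1: uu
⇒ U over [I-1,I-2,II-1,II-2,III-1]: 1 consistent

II-2 ∈ {GG Uu, Gg Uu}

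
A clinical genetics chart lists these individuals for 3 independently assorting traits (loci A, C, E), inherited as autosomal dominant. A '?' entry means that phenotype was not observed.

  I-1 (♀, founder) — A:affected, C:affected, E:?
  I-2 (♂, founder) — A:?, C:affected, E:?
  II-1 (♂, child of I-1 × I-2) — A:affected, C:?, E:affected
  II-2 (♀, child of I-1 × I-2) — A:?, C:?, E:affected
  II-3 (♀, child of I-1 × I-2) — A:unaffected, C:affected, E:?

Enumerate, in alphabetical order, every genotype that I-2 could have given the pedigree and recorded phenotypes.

A/I-1 aff ·: Aa
A/I-2 ? ·: aa|Aa
A/II-1 aff I-1×I-2: Aa|AA
A/II-2 ? I-1×I-2: aa|Aa|AA
A/II-3 un I-1×I-2: aa
⇒ A over [I-1,I-2,II-1,II-2,II-3]: 8 consistent
C/I-1 aff ·: Cc|CC
C/I-2 aff ·: Cc|CC
C/II-1 ? I-1×I-2: cc|Cc|CC
C/II-2 ? I-1×I-2: cc|Cc|CC
C/II-3 aff I-1×I-2: Cc|CC
⇒ C over [I-1,I-2,II-1,II-2,II-3]: 35 consistent
E/I-1 ? ·: ee|Ee|EE
E/I-2 ? ·: ee|Ee|EE
E/II-1 aff I-1×I-2: Ee|EE
E/II-2 aff I-1×I-2: Ee|EE
E/II-3 ? I-1×I-2: ee|Ee|EE
⇒ E over [I-1,I-2,II-1,II-2,II-3]: 35 consistent

I-2 ∈ {Aa CC EE, Aa CC Ee, Aa CC ee, Aa Cc EE, Aa Cc Ee, Aa Cc ee, aa CC EE, aa CC Ee, aa CC ee, aa Cc EE, aa Cc Ee, aa Cc ee}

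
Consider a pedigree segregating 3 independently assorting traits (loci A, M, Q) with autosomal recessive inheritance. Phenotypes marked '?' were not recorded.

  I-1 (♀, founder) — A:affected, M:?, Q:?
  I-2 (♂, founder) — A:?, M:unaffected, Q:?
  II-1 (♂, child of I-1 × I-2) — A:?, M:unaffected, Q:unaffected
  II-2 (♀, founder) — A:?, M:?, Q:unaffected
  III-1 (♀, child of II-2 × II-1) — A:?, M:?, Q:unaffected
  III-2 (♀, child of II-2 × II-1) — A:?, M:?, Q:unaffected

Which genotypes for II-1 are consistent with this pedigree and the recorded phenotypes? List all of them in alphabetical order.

A/I-1 aff ·: aa
A/I-2 ? ·: AA|Aa|aa
A/II-1 ? I-1×I-2: Aa|aa
A/II-2 ? ·: AA|Aa|aa
A/III-1 ? II-2×II-1: AA|Aa|aa
A/III-2 ? II-2×II-1: AA|Aa|aa
⇒ A over [I-1,I-2,II-1,II-2,III-1,III-2]: 46 consistent
M/I-1 ? ·: MM|Mm|mm
M/I-2 un ·: MM|Mm
M/II-1 un I-1×I-2: MM|Mm
M/II-2 ? ·: MM|Mm|mm
M/III-1 ? II-2×II-1: MM|Mm|mm
M/III-2 ? II-2×II-1: MM|Mm|mm
⇒ M over [I-1,I-2,II-1,II-2,III-1,III-2]: 109 consistent
Q/I-1 ? ·: QQ|Qq|qq
Q/I-2 ? ·: QQ|Qq|qq
Q/II-1 un I-1×I-2: QQ|Qq
Q/II-2 un ·: QQ|Qq
Q/III-1 un II-2×II-1: QQ|Qq
Q/III-2 un II-2×II-1: QQ|Qq
⇒ Q over [I-1,I-2,II-1,II-2,III-1,III-2]: 76 consistent

II-1 ∈ {Aa MM QQ, Aa MM Qq, Aa Mm QQ, Aa Mm Qq, aa MM QQ, aa MM Qq, aa Mm QQ, aa Mm Qq}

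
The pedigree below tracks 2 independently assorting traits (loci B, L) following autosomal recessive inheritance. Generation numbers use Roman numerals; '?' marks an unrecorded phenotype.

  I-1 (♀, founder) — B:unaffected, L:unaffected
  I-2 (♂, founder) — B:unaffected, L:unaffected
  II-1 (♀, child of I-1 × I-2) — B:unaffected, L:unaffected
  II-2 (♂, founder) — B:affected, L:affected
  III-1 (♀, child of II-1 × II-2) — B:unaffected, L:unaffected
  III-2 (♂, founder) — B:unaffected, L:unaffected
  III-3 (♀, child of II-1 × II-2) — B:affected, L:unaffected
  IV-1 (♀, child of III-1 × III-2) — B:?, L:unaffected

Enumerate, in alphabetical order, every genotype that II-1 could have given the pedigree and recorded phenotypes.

B/I-1 un ·: BB|Bb
B/I-2 un ·: BB|Bb
B/II-1 un I-1×I-2: Bb
B/II-2 aff ·: bb
B/III-1 un II-1×II-2: Bb
B/III-2 un ·: BB|Bb
B/III-3 aff II-1×II-2: bb
B/IV-1 ? III-1×III-2: BB|Bb|bb
⇒ B over [I-1,I-2,II-1,II-2,III-1,III-2,III-3,IV-1]: 15 consistent
L/I-1 un ·: LL|Ll
L/I-2 un ·: LL|Ll
L/II-1 un I-1×I-2: LL|Ll
L/II-2 aff ·: ll
L/III-1 un II-1×II-2: Ll
L/III-2 un ·: LL|Ll
L/III-3 un II-1×II-2: Ll
L/IV-1 un III-1×III-2: LL|Ll
⇒ L over [I-1,I-2,II-1,II-2,III-1,III-2,III-3,IV-1]: 28 consistent

II-1 ∈ {Bb LL, Bb Ll}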